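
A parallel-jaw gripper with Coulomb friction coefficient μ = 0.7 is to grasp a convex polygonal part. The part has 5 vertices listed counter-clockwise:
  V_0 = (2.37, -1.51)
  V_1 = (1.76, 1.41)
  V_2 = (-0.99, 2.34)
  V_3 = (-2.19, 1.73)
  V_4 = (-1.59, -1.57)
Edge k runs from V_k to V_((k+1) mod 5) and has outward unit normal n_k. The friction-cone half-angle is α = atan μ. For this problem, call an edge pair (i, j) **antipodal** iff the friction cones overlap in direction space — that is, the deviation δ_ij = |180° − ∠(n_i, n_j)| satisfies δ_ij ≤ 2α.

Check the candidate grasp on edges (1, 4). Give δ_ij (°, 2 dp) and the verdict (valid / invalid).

δ = 19.55°, valid

α = atan 0.7 = 34.99°;  2α = 69.98°
edge 1: e_1 = (-2.75, +0.93);  n_1 = (+0.3204, +0.9473)
edge 4: e_4 = (+3.96, +0.06);  n_4 = (+0.0151, -0.9999)
∠(n_1, n_4) = 160.45°
δ = |180° − 160.45°| = 19.55°
19.55° ≤ 2α = 69.98°  →  valid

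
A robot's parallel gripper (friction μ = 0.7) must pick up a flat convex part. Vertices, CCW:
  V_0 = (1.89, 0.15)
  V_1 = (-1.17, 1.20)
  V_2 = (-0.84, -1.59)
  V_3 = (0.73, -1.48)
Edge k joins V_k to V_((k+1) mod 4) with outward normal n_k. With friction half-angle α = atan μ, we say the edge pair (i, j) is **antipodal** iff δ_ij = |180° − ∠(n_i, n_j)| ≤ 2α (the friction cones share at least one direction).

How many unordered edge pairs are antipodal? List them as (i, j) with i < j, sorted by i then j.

α = atan 0.7 = 34.99°;  2α = 69.98°
n_0 = (+0.3246, +0.9459)
n_1 = (-0.9931, -0.1175)
n_2 = (+0.0699, -0.9976)
n_3 = (+0.8147, -0.5798)
  (0,1): δ = 64.32°  ✓
  (0,2): δ = 22.95°  ✓
  (0,3): δ = 73.50°  ·
  (1,2): δ = 92.74°  ·
  (1,3): δ = 42.18°  ✓
  (2,3): δ = 129.45°  ·
antipodal pairs: 3

count = 3; pairs: (0,1), (0,2), (1,3)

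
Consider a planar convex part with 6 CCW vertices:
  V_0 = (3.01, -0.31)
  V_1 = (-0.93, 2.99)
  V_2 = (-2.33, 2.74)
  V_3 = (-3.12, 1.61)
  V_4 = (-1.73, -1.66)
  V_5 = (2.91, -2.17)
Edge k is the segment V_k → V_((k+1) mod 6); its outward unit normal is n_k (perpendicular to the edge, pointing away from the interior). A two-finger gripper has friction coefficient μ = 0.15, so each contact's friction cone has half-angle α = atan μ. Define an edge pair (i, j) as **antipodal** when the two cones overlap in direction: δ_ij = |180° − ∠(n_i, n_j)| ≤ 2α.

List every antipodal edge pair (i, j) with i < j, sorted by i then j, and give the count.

count = 1; pairs: (1,4)

α = atan 0.15 = 8.53°;  2α = 17.06°
n_0 = (+0.6421, +0.7666)
n_1 = (-0.1758, +0.9844)
n_2 = (-0.8196, +0.5730)
n_3 = (-0.9203, -0.3912)
n_4 = (-0.1093, -0.9940)
n_5 = (+0.9986, -0.0537)
  (0,1): δ = 129.93°  ·
  (0,2): δ = 85.01°  ·
  (0,3): δ = 27.02°  ·
  (0,4): δ = 33.68°  ·
  (0,5): δ = 126.87°  ·
  (1,2): δ = 135.08°  ·
  (1,3): δ = 77.10°  ·
  (1,4): δ = 16.40°  ✓
  (1,5): δ = 76.80°  ·
  (2,3): δ = 122.01°  ·
  (2,4): δ = 61.31°  ·
  (2,5): δ = 31.88°  ·
  (3,4): δ = 119.30°  ·
  (3,5): δ = 26.11°  ·
  (4,5): δ = 86.81°  ·
antipodal pairs: 1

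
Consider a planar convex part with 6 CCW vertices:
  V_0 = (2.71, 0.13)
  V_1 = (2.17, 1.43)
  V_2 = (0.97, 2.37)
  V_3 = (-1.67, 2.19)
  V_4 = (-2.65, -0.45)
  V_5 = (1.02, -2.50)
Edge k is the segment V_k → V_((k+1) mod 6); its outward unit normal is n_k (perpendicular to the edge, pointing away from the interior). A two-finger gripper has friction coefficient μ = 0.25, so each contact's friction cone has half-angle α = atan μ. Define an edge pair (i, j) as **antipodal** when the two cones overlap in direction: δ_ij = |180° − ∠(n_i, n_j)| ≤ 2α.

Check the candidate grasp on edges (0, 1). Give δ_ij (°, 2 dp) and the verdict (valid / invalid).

α = atan 0.25 = 14.04°;  2α = 28.07°
edge 0: e_0 = (-0.54, +1.30);  n_0 = (+0.9235, +0.3836)
edge 1: e_1 = (-1.20, +0.94);  n_1 = (+0.6167, +0.7872)
∠(n_0, n_1) = 29.37°
δ = |180° − 29.37°| = 150.63°
150.63° > 2α = 28.07°  →  invalid

δ = 150.63°, invalid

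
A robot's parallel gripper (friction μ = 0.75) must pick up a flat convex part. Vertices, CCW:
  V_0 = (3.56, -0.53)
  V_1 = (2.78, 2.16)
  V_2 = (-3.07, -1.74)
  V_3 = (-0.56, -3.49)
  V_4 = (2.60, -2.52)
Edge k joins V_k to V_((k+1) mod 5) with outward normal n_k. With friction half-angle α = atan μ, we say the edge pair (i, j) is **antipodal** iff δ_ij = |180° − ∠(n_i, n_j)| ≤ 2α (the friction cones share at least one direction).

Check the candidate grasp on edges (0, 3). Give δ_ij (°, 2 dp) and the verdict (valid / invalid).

δ = 90.89°, invalid

α = atan 0.75 = 36.87°;  2α = 73.74°
edge 0: e_0 = (-0.78, +2.69);  n_0 = (+0.9604, +0.2785)
edge 3: e_3 = (+3.16, +0.97);  n_3 = (+0.2934, -0.9560)
∠(n_0, n_3) = 89.11°
δ = |180° − 89.11°| = 90.89°
90.89° > 2α = 73.74°  →  invalid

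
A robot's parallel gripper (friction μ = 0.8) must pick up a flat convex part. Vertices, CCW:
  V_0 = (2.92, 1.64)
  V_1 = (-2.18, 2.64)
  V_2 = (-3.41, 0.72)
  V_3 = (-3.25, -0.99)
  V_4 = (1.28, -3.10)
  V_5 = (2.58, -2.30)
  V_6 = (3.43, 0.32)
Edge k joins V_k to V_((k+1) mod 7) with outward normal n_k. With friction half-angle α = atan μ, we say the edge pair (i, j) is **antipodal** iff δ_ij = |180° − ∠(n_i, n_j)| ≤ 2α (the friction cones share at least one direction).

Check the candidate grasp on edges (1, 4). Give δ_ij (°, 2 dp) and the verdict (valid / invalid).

α = atan 0.8 = 38.66°;  2α = 77.32°
edge 1: e_1 = (-1.23, -1.92);  n_1 = (-0.8420, +0.5394)
edge 4: e_4 = (+1.30, +0.80);  n_4 = (+0.5241, -0.8517)
∠(n_1, n_4) = 154.25°
δ = |180° − 154.25°| = 25.75°
25.75° ≤ 2α = 77.32°  →  valid

δ = 25.75°, valid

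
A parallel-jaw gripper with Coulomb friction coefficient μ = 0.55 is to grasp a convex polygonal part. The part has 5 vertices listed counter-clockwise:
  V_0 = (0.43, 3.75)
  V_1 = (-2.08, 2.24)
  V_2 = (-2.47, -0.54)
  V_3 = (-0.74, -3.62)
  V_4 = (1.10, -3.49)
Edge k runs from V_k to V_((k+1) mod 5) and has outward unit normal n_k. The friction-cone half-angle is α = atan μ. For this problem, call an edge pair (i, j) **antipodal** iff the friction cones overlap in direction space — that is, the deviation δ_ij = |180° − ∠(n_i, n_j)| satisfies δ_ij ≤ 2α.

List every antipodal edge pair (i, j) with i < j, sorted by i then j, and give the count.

count = 3; pairs: (0,3), (1,4), (2,4)

α = atan 0.55 = 28.81°;  2α = 57.62°
n_0 = (-0.5155, +0.8569)
n_1 = (-0.9903, +0.1389)
n_2 = (-0.8719, -0.4897)
n_3 = (+0.0705, -0.9975)
n_4 = (+0.9957, +0.0921)
  (0,1): δ = 129.02°  ·
  (0,2): δ = 91.71°  ·
  (0,3): δ = 26.99°  ✓
  (0,4): δ = 64.26°  ·
  (1,2): δ = 142.69°  ·
  (1,3): δ = 77.97°  ·
  (1,4): δ = 13.27°  ✓
  (2,3): δ = 115.28°  ·
  (2,4): δ = 24.04°  ✓
  (3,4): δ = 88.75°  ·
antipodal pairs: 3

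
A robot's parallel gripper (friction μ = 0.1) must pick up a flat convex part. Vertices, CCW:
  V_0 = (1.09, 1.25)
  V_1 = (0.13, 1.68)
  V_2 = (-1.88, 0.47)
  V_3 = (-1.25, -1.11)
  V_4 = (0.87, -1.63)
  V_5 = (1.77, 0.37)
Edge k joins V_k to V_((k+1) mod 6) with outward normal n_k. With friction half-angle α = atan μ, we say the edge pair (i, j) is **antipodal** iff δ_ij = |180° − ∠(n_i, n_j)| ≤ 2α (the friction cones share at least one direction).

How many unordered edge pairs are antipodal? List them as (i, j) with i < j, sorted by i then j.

α = atan 0.1 = 5.71°;  2α = 11.42°
n_0 = (+0.4088, +0.9126)
n_1 = (-0.5157, +0.8567)
n_2 = (-0.9289, -0.3704)
n_3 = (-0.2382, -0.9712)
n_4 = (+0.9119, -0.4104)
n_5 = (+0.7913, +0.6114)
  (0,1): δ = 124.82°  ·
  (0,2): δ = 44.13°  ·
  (0,3): δ = 10.35°  ✓
  (0,4): δ = 89.90°  ·
  (0,5): δ = 151.82°  ·
  (1,2): δ = 99.31°  ·
  (1,3): δ = 44.83°  ·
  (1,4): δ = 34.72°  ·
  (1,5): δ = 96.65°  ·
  (2,3): δ = 125.52°  ·
  (2,4): δ = 45.97°  ·
  (2,5): δ = 15.96°  ·
  (3,4): δ = 100.45°  ·
  (3,5): δ = 38.52°  ·
  (4,5): δ = 118.08°  ·
antipodal pairs: 1

count = 1; pairs: (0,3)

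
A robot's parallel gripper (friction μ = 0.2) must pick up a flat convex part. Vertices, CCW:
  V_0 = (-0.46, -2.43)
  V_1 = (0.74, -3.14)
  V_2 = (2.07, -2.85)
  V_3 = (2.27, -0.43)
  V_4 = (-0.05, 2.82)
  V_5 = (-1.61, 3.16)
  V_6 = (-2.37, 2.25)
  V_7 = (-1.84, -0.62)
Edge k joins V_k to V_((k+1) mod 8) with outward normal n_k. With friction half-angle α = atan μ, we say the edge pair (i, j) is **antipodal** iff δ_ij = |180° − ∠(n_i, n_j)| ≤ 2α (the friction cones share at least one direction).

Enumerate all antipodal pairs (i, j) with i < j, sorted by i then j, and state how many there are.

count = 3; pairs: (0,4), (2,6), (3,7)

α = atan 0.2 = 11.31°;  2α = 22.62°
n_0 = (-0.5092, -0.8606)
n_1 = (+0.2130, -0.9770)
n_2 = (+0.9966, -0.0824)
n_3 = (+0.8139, +0.5810)
n_4 = (+0.2129, +0.9771)
n_5 = (-0.7675, +0.6410)
n_6 = (-0.9834, -0.1816)
n_7 = (-0.7952, -0.6063)
  (0,1): δ = 137.09°  ·
  (0,2): δ = 64.11°  ·
  (0,3): δ = 23.87°  ·
  (0,4): δ = 18.32°  ✓
  (0,5): δ = 80.74°  ·
  (0,6): δ = 131.07°  ·
  (0,7): δ = 157.93°  ·
  (1,2): δ = 107.02°  ·
  (1,3): δ = 66.78°  ·
  (1,4): δ = 24.60°  ·
  (1,5): δ = 37.83°  ·
  (1,6): δ = 88.16°  ·
  (1,7): δ = 115.02°  ·
  (2,3): δ = 139.75°  ·
  (2,4): δ = 97.57°  ·
  (2,5): δ = 35.14°  ·
  (2,6): δ = 15.19°  ✓
  (2,7): δ = 42.05°  ·
  (3,4): δ = 137.82°  ·
  (3,5): δ = 75.39°  ·
  (3,6): δ = 25.06°  ·
  (3,7): δ = 1.80°  ✓
  (4,5): δ = 117.57°  ·
  (4,6): δ = 67.24°  ·
  (4,7): δ = 40.38°  ·
  (5,6): δ = 129.67°  ·
  (5,7): δ = 102.81°  ·
  (6,7): δ = 153.14°  ·
antipodal pairs: 3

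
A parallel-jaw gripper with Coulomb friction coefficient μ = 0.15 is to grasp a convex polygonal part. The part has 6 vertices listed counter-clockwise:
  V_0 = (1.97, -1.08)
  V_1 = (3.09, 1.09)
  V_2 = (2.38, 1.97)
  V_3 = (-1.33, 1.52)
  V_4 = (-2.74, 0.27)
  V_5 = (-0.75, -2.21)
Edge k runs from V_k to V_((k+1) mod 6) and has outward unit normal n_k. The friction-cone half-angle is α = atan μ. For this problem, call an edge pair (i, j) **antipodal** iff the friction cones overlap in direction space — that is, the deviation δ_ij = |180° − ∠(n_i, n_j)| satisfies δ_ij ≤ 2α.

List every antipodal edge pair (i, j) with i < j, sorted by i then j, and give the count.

count = 2; pairs: (1,4), (2,5)

α = atan 0.15 = 8.53°;  2α = 17.06°
n_0 = (+0.8886, -0.4586)
n_1 = (+0.7783, +0.6279)
n_2 = (-0.1204, +0.9927)
n_3 = (-0.6634, +0.7483)
n_4 = (-0.7799, -0.6258)
n_5 = (+0.3837, -0.9235)
  (0,1): δ = 113.80°  ·
  (0,2): δ = 55.78°  ·
  (0,3): δ = 21.14°  ·
  (0,4): δ = 66.04°  ·
  (0,5): δ = 139.86°  ·
  (1,2): δ = 121.98°  ·
  (1,3): δ = 87.34°  ·
  (1,4): δ = 0.15°  ✓
  (1,5): δ = 73.66°  ·
  (2,3): δ = 145.36°  ·
  (2,4): δ = 58.17°  ·
  (2,5): δ = 15.64°  ✓
  (3,4): δ = 92.81°  ·
  (3,5): δ = 19.00°  ·
  (4,5): δ = 106.18°  ·
antipodal pairs: 2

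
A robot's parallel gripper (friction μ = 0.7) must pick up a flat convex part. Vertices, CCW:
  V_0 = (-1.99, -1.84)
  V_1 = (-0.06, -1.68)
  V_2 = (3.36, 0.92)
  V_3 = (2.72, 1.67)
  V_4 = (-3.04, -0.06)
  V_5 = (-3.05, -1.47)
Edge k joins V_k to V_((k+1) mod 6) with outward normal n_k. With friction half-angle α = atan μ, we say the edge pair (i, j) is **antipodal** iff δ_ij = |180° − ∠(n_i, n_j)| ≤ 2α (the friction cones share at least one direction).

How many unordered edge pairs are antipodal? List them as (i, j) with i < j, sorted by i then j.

count = 7; pairs: (0,2), (0,3), (1,3), (1,4), (2,4), (2,5), (3,5)

α = atan 0.7 = 34.99°;  2α = 69.98°
n_0 = (+0.0826, -0.9966)
n_1 = (+0.6052, -0.7961)
n_2 = (+0.7607, +0.6491)
n_3 = (-0.2877, +0.9577)
n_4 = (-1.0000, +0.0071)
n_5 = (-0.3296, -0.9441)
  (0,1): δ = 147.50°  ·
  (0,2): δ = 54.26°  ✓
  (0,3): δ = 11.98°  ✓
  (0,4): δ = 84.85°  ·
  (0,5): δ = 156.02°  ·
  (1,2): δ = 86.77°  ·
  (1,3): δ = 20.53°  ✓
  (1,4): δ = 52.35°  ✓
  (1,5): δ = 123.51°  ·
  (2,3): δ = 113.76°  ·
  (2,4): δ = 40.88°  ✓
  (2,5): δ = 30.28°  ✓
  (3,4): δ = 107.12°  ·
  (3,5): δ = 35.96°  ✓
  (4,5): δ = 108.84°  ·
antipodal pairs: 7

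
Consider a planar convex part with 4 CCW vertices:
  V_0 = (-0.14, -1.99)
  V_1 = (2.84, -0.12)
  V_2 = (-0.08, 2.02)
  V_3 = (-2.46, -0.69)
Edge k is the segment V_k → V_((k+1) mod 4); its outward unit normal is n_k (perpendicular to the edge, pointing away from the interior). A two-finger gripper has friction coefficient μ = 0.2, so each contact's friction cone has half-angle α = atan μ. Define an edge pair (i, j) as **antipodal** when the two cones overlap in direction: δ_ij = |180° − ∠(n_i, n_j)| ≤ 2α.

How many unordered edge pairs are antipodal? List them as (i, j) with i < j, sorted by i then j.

count = 2; pairs: (0,2), (1,3)

α = atan 0.2 = 11.31°;  2α = 22.62°
n_0 = (+0.5315, -0.8470)
n_1 = (+0.5911, +0.8066)
n_2 = (-0.7514, +0.6599)
n_3 = (-0.4888, -0.8724)
  (0,1): δ = 68.35°  ·
  (0,2): δ = 16.60°  ✓
  (0,3): δ = 118.63°  ·
  (1,2): δ = 95.05°  ·
  (1,3): δ = 6.97°  ✓
  (2,3): δ = 77.97°  ·
antipodal pairs: 2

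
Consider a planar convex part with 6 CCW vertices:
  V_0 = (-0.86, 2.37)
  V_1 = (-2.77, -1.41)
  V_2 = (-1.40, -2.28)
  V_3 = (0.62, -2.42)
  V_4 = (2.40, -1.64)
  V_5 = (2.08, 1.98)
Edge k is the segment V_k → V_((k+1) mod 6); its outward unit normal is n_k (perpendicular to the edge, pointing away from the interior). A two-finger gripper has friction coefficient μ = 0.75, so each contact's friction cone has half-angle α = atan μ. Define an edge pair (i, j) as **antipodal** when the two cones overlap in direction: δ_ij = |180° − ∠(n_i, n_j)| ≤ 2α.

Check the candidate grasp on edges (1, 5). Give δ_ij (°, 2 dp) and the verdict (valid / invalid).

α = atan 0.75 = 36.87°;  2α = 73.74°
edge 1: e_1 = (+1.37, -0.87);  n_1 = (-0.5361, -0.8442)
edge 5: e_5 = (-2.94, +0.39);  n_5 = (+0.1315, +0.9913)
∠(n_1, n_5) = 155.14°
δ = |180° − 155.14°| = 24.86°
24.86° ≤ 2α = 73.74°  →  valid

δ = 24.86°, valid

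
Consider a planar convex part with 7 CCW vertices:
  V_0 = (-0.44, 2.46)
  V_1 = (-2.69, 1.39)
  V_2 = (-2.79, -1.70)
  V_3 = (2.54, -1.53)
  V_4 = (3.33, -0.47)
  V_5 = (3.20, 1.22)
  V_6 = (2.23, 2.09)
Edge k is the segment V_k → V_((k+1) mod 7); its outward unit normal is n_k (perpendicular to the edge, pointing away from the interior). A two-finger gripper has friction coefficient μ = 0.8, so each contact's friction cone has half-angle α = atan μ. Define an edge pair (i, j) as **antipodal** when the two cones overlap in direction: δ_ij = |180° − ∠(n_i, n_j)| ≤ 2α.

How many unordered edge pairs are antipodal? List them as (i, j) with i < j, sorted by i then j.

count = 9; pairs: (0,2), (0,3), (0,4), (1,3), (1,4), (1,5), (2,5), (2,6), (3,6)

α = atan 0.8 = 38.66°;  2α = 77.32°
n_0 = (-0.4295, +0.9031)
n_1 = (-0.9995, +0.0323)
n_2 = (+0.0319, -0.9995)
n_3 = (+0.8018, -0.5976)
n_4 = (+0.9971, +0.0767)
n_5 = (+0.6677, +0.7444)
n_6 = (+0.1373, +0.9905)
  (0,1): δ = 117.29°  ·
  (0,2): δ = 23.61°  ✓
  (0,3): δ = 27.87°  ✓
  (0,4): δ = 68.97°  ✓
  (0,5): δ = 112.68°  ·
  (0,6): δ = 146.68°  ·
  (1,2): δ = 86.32°  ·
  (1,3): δ = 34.84°  ✓
  (1,4): δ = 6.25°  ✓
  (1,5): δ = 49.96°  ✓
  (1,6): δ = 83.96°  ·
  (2,3): δ = 128.52°  ·
  (2,4): δ = 87.43°  ·
  (2,5): δ = 43.72°  ✓
  (2,6): δ = 9.72°  ✓
  (3,4): δ = 138.90°  ·
  (3,5): δ = 95.19°  ·
  (3,6): δ = 61.19°  ✓
  (4,5): δ = 136.29°  ·
  (4,6): δ = 102.29°  ·
  (5,6): δ = 146.00°  ·
antipodal pairs: 9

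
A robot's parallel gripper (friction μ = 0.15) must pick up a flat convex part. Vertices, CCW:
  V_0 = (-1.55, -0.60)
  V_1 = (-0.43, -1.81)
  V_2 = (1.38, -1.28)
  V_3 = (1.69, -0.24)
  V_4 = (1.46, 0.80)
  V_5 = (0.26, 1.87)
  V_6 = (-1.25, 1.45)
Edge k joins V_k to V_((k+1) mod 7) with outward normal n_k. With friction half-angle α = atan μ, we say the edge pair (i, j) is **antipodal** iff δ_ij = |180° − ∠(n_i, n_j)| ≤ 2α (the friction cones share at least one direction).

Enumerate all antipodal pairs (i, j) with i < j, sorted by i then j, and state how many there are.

count = 3; pairs: (0,4), (1,5), (2,6)

α = atan 0.15 = 8.53°;  2α = 17.06°
n_0 = (-0.7339, -0.6793)
n_1 = (+0.2810, -0.9597)
n_2 = (+0.9583, -0.2857)
n_3 = (+0.9764, +0.2159)
n_4 = (+0.6655, +0.7464)
n_5 = (-0.2680, +0.9634)
n_6 = (-0.9895, +0.1448)
  (0,1): δ = 116.47°  ·
  (0,2): δ = 59.39°  ·
  (0,3): δ = 30.32°  ·
  (0,4): δ = 5.49°  ✓
  (0,5): δ = 62.76°  ·
  (0,6): δ = 128.89°  ·
  (1,2): δ = 122.92°  ·
  (1,3): δ = 93.85°  ·
  (1,4): δ = 58.04°  ·
  (1,5): δ = 0.78°  ✓
  (1,6): δ = 65.35°  ·
  (2,3): δ = 150.93°  ·
  (2,4): δ = 115.12°  ·
  (2,5): δ = 57.86°  ·
  (2,6): δ = 8.27°  ✓
  (3,4): δ = 144.19°  ·
  (3,5): δ = 86.93°  ·
  (3,6): δ = 20.80°  ·
  (4,5): δ = 122.73°  ·
  (4,6): δ = 56.60°  ·
  (5,6): δ = 113.87°  ·
antipodal pairs: 3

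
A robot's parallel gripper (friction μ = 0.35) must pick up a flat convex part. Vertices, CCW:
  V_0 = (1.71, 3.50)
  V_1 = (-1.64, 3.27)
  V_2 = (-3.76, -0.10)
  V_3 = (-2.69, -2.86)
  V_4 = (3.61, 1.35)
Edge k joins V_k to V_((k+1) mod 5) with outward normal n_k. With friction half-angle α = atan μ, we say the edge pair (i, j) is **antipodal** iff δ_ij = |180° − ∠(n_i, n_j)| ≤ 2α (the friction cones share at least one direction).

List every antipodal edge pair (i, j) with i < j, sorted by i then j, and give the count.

α = atan 0.35 = 19.29°;  2α = 38.58°
n_0 = (-0.0685, +0.9977)
n_1 = (-0.8464, +0.5325)
n_2 = (-0.9324, -0.3615)
n_3 = (+0.5556, -0.8314)
n_4 = (+0.7493, +0.6622)
  (0,1): δ = 126.10°  ·
  (0,2): δ = 72.74°  ·
  (0,3): δ = 29.83°  ✓
  (0,4): δ = 127.54°  ·
  (1,2): δ = 126.64°  ·
  (1,3): δ = 24.07°  ✓
  (1,4): δ = 73.64°  ·
  (2,3): δ = 77.44°  ·
  (2,4): δ = 20.28°  ✓
  (3,4): δ = 82.29°  ·
antipodal pairs: 3

count = 3; pairs: (0,3), (1,3), (2,4)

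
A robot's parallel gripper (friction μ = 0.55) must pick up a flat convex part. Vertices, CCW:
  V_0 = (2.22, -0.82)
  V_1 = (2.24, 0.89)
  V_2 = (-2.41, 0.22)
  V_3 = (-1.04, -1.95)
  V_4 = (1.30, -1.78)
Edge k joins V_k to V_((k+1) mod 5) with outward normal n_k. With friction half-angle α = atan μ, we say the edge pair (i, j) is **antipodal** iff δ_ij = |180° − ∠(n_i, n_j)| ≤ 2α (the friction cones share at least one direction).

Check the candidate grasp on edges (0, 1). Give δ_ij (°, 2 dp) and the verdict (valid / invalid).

δ = 81.13°, invalid

α = atan 0.55 = 28.81°;  2α = 57.62°
edge 0: e_0 = (+0.02, +1.71);  n_0 = (+0.9999, -0.0117)
edge 1: e_1 = (-4.65, -0.67);  n_1 = (-0.1426, +0.9898)
∠(n_0, n_1) = 98.87°
δ = |180° − 98.87°| = 81.13°
81.13° > 2α = 57.62°  →  invalid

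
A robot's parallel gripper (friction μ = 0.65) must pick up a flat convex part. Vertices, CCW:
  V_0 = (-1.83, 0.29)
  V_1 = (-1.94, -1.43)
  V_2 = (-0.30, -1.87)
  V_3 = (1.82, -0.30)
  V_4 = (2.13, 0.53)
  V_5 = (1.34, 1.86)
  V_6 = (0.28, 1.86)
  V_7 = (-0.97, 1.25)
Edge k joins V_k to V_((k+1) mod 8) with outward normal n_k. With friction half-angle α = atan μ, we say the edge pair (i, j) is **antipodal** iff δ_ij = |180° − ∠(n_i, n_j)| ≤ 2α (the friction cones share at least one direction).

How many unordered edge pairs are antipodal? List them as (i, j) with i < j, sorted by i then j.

α = atan 0.65 = 33.02°;  2α = 66.05°
n_0 = (-0.9980, +0.0638)
n_1 = (-0.2591, -0.9658)
n_2 = (+0.5951, -0.8036)
n_3 = (+0.9368, -0.3499)
n_4 = (+0.8598, +0.5107)
n_5 = (+0.0000, +1.0000)
n_6 = (-0.4386, +0.8987)
n_7 = (-0.7448, +0.6672)
  (0,1): δ = 101.36°  ·
  (0,2): δ = 49.82°  ✓
  (0,3): δ = 16.82°  ✓
  (0,4): δ = 34.37°  ✓
  (0,5): δ = 93.66°  ·
  (0,6): δ = 119.67°  ·
  (0,7): δ = 141.80°  ·
  (1,2): δ = 128.46°  ·
  (1,3): δ = 95.46°  ·
  (1,4): δ = 44.27°  ✓
  (1,5): δ = 15.02°  ✓
  (1,6): δ = 41.03°  ✓
  (1,7): δ = 63.16°  ✓
  (2,3): δ = 147.00°  ·
  (2,4): δ = 95.81°  ·
  (2,5): δ = 36.52°  ✓
  (2,6): δ = 10.51°  ✓
  (2,7): δ = 11.62°  ✓
  (3,4): δ = 128.81°  ·
  (3,5): δ = 69.52°  ·
  (3,6): δ = 43.51°  ✓
  (3,7): δ = 21.37°  ✓
  (4,5): δ = 120.71°  ·
  (4,6): δ = 94.70°  ·
  (4,7): δ = 72.56°  ·
  (5,6): δ = 153.99°  ·
  (5,7): δ = 131.86°  ·
  (6,7): δ = 157.87°  ·
antipodal pairs: 12

count = 12; pairs: (0,2), (0,3), (0,4), (1,4), (1,5), (1,6), (1,7), (2,5), (2,6), (2,7), (3,6), (3,7)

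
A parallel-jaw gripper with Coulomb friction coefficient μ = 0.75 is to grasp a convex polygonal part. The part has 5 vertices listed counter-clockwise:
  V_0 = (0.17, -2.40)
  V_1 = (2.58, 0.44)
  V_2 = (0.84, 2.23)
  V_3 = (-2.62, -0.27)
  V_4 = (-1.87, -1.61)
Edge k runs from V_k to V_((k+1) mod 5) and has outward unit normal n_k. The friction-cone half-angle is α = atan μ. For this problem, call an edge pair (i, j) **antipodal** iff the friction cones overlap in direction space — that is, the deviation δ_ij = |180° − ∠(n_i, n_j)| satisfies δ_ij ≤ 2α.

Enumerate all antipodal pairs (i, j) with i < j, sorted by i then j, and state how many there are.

α = atan 0.75 = 36.87°;  2α = 73.74°
n_0 = (+0.7625, -0.6470)
n_1 = (+0.7171, +0.6970)
n_2 = (-0.5857, +0.8106)
n_3 = (-0.8726, -0.4884)
n_4 = (-0.3611, -0.9325)
  (0,1): δ = 95.49°  ·
  (0,2): δ = 13.83°  ✓
  (0,3): δ = 69.55°  ✓
  (0,4): δ = 109.15°  ·
  (1,2): δ = 98.34°  ·
  (1,3): δ = 14.95°  ✓
  (1,4): δ = 24.64°  ✓
  (2,3): δ = 96.61°  ·
  (2,4): δ = 57.02°  ✓
  (3,4): δ = 140.40°  ·
antipodal pairs: 5

count = 5; pairs: (0,2), (0,3), (1,3), (1,4), (2,4)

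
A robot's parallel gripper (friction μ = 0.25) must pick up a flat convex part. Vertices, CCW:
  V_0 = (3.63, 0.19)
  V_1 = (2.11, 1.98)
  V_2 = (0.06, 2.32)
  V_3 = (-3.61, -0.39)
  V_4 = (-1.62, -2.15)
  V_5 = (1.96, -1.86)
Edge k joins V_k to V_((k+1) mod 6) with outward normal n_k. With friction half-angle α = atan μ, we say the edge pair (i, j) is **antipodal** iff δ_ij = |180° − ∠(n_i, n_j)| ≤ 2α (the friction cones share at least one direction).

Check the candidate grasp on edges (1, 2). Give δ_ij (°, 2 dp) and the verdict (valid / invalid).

δ = 134.14°, invalid

α = atan 0.25 = 14.04°;  2α = 28.07°
edge 1: e_1 = (-2.05, +0.34);  n_1 = (+0.1636, +0.9865)
edge 2: e_2 = (-3.67, -2.71);  n_2 = (-0.5940, +0.8044)
∠(n_1, n_2) = 45.86°
δ = |180° − 45.86°| = 134.14°
134.14° > 2α = 28.07°  →  invalid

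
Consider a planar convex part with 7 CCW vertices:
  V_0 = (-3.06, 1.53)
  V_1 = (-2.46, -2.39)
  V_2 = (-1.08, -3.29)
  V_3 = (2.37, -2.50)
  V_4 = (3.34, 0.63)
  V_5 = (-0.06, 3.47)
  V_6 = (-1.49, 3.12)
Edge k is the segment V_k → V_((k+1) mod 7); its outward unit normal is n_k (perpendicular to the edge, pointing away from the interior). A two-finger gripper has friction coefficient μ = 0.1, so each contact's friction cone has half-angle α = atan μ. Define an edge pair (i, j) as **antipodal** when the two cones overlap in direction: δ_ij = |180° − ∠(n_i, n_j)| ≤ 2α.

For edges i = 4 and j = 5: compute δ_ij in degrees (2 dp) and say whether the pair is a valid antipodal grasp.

δ = 126.38°, invalid

α = atan 0.1 = 5.71°;  2α = 11.42°
edge 4: e_4 = (-3.40, +2.84);  n_4 = (+0.6411, +0.7675)
edge 5: e_5 = (-1.43, -0.35);  n_5 = (-0.2377, +0.9713)
∠(n_4, n_5) = 53.62°
δ = |180° − 53.62°| = 126.38°
126.38° > 2α = 11.42°  →  invalid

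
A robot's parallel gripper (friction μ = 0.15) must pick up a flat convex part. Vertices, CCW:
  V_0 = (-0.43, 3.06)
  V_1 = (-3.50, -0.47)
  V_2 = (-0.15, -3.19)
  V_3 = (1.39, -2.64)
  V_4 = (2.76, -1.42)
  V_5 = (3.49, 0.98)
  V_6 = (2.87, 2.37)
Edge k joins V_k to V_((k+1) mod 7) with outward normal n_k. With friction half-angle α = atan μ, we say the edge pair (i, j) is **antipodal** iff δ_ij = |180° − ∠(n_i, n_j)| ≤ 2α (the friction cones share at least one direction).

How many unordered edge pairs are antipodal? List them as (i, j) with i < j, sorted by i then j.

α = atan 0.15 = 8.53°;  2α = 17.06°
n_0 = (-0.7546, +0.6562)
n_1 = (-0.6303, -0.7763)
n_2 = (+0.3363, -0.9417)
n_3 = (+0.6650, -0.7468)
n_4 = (+0.9567, -0.2910)
n_5 = (+0.9133, +0.4074)
n_6 = (+0.2047, +0.9788)
  (0,1): δ = 88.06°  ·
  (0,2): δ = 29.33°  ·
  (0,3): δ = 7.30°  ✓
  (0,4): δ = 24.10°  ·
  (0,5): δ = 65.05°  ·
  (0,6): δ = 119.20°  ·
  (1,2): δ = 121.27°  ·
  (1,3): δ = 99.24°  ·
  (1,4): δ = 67.84°  ·
  (1,5): δ = 26.89°  ·
  (1,6): δ = 27.26°  ·
  (2,3): δ = 157.97°  ·
  (2,4): δ = 126.57°  ·
  (2,5): δ = 85.61°  ·
  (2,6): δ = 31.46°  ·
  (3,4): δ = 148.60°  ·
  (3,5): δ = 107.65°  ·
  (3,6): δ = 53.50°  ·
  (4,5): δ = 139.04°  ·
  (4,6): δ = 84.89°  ·
  (5,6): δ = 125.85°  ·
antipodal pairs: 1

count = 1; pairs: (0,3)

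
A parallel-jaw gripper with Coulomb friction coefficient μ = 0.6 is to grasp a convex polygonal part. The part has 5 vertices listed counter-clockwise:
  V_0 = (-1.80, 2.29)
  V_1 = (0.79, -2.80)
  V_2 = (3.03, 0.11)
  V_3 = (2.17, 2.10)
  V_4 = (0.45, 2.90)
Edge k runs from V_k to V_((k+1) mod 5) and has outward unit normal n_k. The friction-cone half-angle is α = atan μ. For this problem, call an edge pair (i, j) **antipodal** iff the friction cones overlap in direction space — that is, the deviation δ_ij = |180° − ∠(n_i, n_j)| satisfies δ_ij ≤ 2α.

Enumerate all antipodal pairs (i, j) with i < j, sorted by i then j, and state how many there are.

count = 3; pairs: (0,2), (0,3), (1,4)

α = atan 0.6 = 30.96°;  2α = 61.93°
n_0 = (-0.8913, -0.4535)
n_1 = (+0.7924, -0.6100)
n_2 = (+0.9179, +0.3967)
n_3 = (+0.4217, +0.9067)
n_4 = (-0.2617, +0.9652)
  (0,1): δ = 64.56°  ·
  (0,2): δ = 3.60°  ✓
  (0,3): δ = 38.09°  ✓
  (0,4): δ = 78.20°  ·
  (1,2): δ = 119.04°  ·
  (1,3): δ = 77.36°  ·
  (1,4): δ = 37.24°  ✓
  (2,3): δ = 138.32°  ·
  (2,4): δ = 98.20°  ·
  (3,4): δ = 139.89°  ·
antipodal pairs: 3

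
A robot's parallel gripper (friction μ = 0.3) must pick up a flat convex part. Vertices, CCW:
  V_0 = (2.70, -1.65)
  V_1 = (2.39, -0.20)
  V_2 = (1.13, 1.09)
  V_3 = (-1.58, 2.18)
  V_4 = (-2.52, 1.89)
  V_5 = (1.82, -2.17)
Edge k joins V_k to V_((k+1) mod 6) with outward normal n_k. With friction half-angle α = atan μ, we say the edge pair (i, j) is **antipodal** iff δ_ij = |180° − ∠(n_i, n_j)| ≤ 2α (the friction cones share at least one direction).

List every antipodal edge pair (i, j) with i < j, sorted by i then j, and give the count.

count = 3; pairs: (1,4), (2,4), (3,5)

α = atan 0.3 = 16.70°;  2α = 33.40°
n_0 = (+0.9779, +0.2091)
n_1 = (+0.7154, +0.6987)
n_2 = (+0.3732, +0.9278)
n_3 = (-0.2948, +0.9556)
n_4 = (-0.6832, -0.7303)
n_5 = (+0.5087, -0.8609)
  (0,1): δ = 147.74°  ·
  (0,2): δ = 123.98°  ·
  (0,3): δ = 84.92°  ·
  (0,4): δ = 34.84°  ·
  (0,5): δ = 108.51°  ·
  (1,2): δ = 156.24°  ·
  (1,3): δ = 117.18°  ·
  (1,4): δ = 2.58°  ✓
  (1,5): δ = 76.25°  ·
  (2,3): δ = 140.94°  ·
  (2,4): δ = 21.18°  ✓
  (2,5): δ = 52.49°  ·
  (3,4): δ = 60.24°  ·
  (3,5): δ = 13.43°  ✓
  (4,5): δ = 106.33°  ·
antipodal pairs: 3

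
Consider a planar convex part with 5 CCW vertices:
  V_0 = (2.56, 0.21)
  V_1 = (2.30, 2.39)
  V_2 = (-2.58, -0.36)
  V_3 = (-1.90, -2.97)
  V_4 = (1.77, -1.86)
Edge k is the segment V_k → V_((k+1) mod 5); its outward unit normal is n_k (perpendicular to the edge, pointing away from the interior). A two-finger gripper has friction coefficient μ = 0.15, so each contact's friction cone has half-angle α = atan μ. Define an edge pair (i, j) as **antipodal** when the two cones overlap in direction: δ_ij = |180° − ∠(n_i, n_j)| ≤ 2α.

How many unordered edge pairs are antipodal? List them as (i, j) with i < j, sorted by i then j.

α = atan 0.15 = 8.53°;  2α = 17.06°
n_0 = (+0.9930, +0.1184)
n_1 = (-0.4909, +0.8712)
n_2 = (-0.9677, -0.2521)
n_3 = (+0.2895, -0.9572)
n_4 = (+0.9343, -0.3566)
  (0,1): δ = 67.40°  ·
  (0,2): δ = 7.80°  ✓
  (0,3): δ = 100.03°  ·
  (0,4): δ = 152.31°  ·
  (1,2): δ = 104.80°  ·
  (1,3): δ = 12.57°  ✓
  (1,4): δ = 39.71°  ·
  (2,3): δ = 87.77°  ·
  (2,4): δ = 35.49°  ·
  (3,4): δ = 127.72°  ·
antipodal pairs: 2

count = 2; pairs: (0,2), (1,3)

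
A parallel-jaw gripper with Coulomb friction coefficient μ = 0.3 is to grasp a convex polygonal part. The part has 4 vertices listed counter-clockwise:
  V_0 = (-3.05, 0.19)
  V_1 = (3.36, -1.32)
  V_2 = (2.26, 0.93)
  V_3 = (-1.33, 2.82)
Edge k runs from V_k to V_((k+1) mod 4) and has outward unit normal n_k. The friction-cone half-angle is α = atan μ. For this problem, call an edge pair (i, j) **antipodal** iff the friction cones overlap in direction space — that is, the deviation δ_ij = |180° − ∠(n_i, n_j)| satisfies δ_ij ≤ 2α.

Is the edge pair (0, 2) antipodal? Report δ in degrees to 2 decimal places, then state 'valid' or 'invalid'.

δ = 14.51°, valid

α = atan 0.3 = 16.70°;  2α = 33.40°
edge 0: e_0 = (+6.41, -1.51);  n_0 = (-0.2293, -0.9734)
edge 2: e_2 = (-3.59, +1.89);  n_2 = (+0.4658, +0.8849)
∠(n_0, n_2) = 165.49°
δ = |180° − 165.49°| = 14.51°
14.51° ≤ 2α = 33.40°  →  valid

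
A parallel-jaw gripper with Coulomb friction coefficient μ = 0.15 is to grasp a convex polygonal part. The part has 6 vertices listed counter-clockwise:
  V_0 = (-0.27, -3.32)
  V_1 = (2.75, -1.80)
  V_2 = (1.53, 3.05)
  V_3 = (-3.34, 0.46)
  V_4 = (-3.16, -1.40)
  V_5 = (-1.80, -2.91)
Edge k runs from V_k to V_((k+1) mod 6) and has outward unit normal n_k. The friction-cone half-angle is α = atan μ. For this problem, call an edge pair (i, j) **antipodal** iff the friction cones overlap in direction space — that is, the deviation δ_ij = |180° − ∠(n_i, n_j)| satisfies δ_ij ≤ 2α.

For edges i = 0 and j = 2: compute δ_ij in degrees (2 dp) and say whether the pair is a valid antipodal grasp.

α = atan 0.15 = 8.53°;  2α = 17.06°
edge 0: e_0 = (+3.02, +1.52);  n_0 = (+0.4496, -0.8932)
edge 2: e_2 = (-4.87, -2.59);  n_2 = (-0.4696, +0.8829)
∠(n_0, n_2) = 178.71°
δ = |180° − 178.71°| = 1.29°
1.29° ≤ 2α = 17.06°  →  valid

δ = 1.29°, valid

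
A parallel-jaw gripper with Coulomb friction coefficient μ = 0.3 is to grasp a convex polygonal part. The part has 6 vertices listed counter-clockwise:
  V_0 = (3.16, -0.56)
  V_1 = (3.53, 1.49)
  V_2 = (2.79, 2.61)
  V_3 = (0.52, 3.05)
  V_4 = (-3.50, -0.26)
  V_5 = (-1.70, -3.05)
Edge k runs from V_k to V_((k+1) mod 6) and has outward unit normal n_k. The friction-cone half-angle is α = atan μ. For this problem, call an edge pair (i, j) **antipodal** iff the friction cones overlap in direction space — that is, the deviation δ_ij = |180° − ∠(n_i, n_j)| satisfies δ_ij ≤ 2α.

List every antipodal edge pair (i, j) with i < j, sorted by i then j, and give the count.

α = atan 0.3 = 16.70°;  2α = 33.40°
n_0 = (+0.9841, -0.1776)
n_1 = (+0.8343, +0.5513)
n_2 = (+0.1903, +0.9817)
n_3 = (-0.6356, +0.7720)
n_4 = (-0.8403, -0.5421)
n_5 = (+0.4560, -0.8900)
  (0,1): δ = 136.32°  ·
  (0,2): δ = 90.74°  ·
  (0,3): δ = 40.30°  ·
  (0,4): δ = 43.06°  ·
  (0,5): δ = 127.36°  ·
  (1,2): δ = 134.42°  ·
  (1,3): δ = 83.99°  ·
  (1,4): δ = 0.62°  ✓
  (1,5): δ = 83.67°  ·
  (2,3): δ = 129.56°  ·
  (2,4): δ = 46.20°  ·
  (2,5): δ = 38.10°  ·
  (3,4): δ = 96.64°  ·
  (3,5): δ = 12.34°  ✓
  (4,5): δ = 95.70°  ·
antipodal pairs: 2

count = 2; pairs: (1,4), (3,5)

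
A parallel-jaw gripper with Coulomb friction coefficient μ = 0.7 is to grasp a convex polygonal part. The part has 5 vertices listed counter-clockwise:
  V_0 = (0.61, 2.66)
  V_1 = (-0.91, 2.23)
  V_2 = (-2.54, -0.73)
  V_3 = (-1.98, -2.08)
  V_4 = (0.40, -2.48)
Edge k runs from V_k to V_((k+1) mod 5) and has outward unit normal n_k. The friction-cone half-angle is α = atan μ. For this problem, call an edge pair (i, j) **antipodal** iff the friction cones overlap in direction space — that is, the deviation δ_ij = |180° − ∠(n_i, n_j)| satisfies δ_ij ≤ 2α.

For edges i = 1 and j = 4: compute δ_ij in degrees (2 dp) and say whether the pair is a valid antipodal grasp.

δ = 26.50°, valid

α = atan 0.7 = 34.99°;  2α = 69.98°
edge 1: e_1 = (-1.63, -2.96);  n_1 = (-0.8760, +0.4824)
edge 4: e_4 = (+0.21, +5.14);  n_4 = (+0.9992, -0.0408)
∠(n_1, n_4) = 153.50°
δ = |180° − 153.50°| = 26.50°
26.50° ≤ 2α = 69.98°  →  valid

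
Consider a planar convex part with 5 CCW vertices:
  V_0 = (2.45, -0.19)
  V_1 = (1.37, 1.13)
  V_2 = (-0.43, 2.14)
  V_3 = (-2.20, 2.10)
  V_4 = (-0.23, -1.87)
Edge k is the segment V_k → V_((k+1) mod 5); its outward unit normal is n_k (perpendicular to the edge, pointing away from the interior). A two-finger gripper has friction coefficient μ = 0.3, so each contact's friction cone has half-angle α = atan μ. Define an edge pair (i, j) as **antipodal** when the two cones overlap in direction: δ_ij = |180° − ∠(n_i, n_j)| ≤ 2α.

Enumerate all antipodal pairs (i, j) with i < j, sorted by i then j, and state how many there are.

α = atan 0.3 = 16.70°;  2α = 33.40°
n_0 = (+0.7740, +0.6332)
n_1 = (+0.4893, +0.8721)
n_2 = (-0.0226, +0.9997)
n_3 = (-0.8958, -0.4445)
n_4 = (+0.5311, -0.8473)
  (0,1): δ = 158.59°  ·
  (0,2): δ = 127.99°  ·
  (0,3): δ = 12.90°  ✓
  (0,4): δ = 82.79°  ·
  (1,2): δ = 149.41°  ·
  (1,3): δ = 34.31°  ·
  (1,4): δ = 61.38°  ·
  (2,3): δ = 64.90°  ·
  (2,4): δ = 30.79°  ✓
  (3,4): δ = 84.31°  ·
antipodal pairs: 2

count = 2; pairs: (0,3), (2,4)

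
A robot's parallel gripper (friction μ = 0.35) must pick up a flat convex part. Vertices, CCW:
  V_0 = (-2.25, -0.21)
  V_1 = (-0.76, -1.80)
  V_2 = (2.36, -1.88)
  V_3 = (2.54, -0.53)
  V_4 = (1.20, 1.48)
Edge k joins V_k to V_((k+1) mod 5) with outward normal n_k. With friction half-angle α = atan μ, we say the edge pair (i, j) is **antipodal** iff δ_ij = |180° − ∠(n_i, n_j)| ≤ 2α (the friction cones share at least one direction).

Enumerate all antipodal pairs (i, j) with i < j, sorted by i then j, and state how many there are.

α = atan 0.35 = 19.29°;  2α = 38.58°
n_0 = (-0.7297, -0.6838)
n_1 = (-0.0256, -0.9997)
n_2 = (+0.9912, -0.1322)
n_3 = (+0.8321, +0.5547)
n_4 = (-0.4399, +0.8980)
  (0,1): δ = 134.61°  ·
  (0,2): δ = 50.74°  ·
  (0,3): δ = 9.45°  ✓
  (0,4): δ = 72.96°  ·
  (1,2): δ = 96.13°  ·
  (1,3): δ = 54.84°  ·
  (1,4): δ = 27.57°  ✓
  (2,3): δ = 138.72°  ·
  (2,4): δ = 56.31°  ·
  (3,4): δ = 97.59°  ·
antipodal pairs: 2

count = 2; pairs: (0,3), (1,4)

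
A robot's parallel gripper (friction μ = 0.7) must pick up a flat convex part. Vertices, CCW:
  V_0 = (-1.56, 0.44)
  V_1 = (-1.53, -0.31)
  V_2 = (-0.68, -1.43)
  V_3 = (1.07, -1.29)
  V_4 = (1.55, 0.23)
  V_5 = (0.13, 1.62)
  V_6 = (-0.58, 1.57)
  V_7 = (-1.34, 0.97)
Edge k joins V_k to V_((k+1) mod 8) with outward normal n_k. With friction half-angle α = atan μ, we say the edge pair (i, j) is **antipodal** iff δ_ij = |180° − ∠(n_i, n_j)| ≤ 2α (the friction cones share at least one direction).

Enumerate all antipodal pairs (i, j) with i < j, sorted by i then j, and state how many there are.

count = 13; pairs: (0,3), (0,4), (1,3), (1,4), (1,5), (2,4), (2,5), (2,6), (2,7), (3,5), (3,6), (3,7), (4,7)

α = atan 0.7 = 34.99°;  2α = 69.98°
n_0 = (-0.9992, -0.0400)
n_1 = (-0.7966, -0.6045)
n_2 = (+0.0797, -0.9968)
n_3 = (+0.9536, -0.3011)
n_4 = (+0.6995, +0.7146)
n_5 = (-0.0702, +0.9975)
n_6 = (-0.6196, +0.7849)
n_7 = (-0.9236, +0.3834)
  (0,1): δ = 145.09°  ·
  (0,2): δ = 87.72°  ·
  (0,3): δ = 19.82°  ✓
  (0,4): δ = 43.32°  ✓
  (0,5): δ = 91.74°  ·
  (0,6): δ = 126.00°  ·
  (0,7): δ = 155.17°  ·
  (1,2): δ = 122.62°  ·
  (1,3): δ = 54.72°  ✓
  (1,4): δ = 8.42°  ✓
  (1,5): δ = 56.83°  ✓
  (1,6): δ = 91.09°  ·
  (1,7): δ = 120.26°  ·
  (2,3): δ = 112.10°  ·
  (2,4): δ = 48.96°  ✓
  (2,5): δ = 0.55°  ✓
  (2,6): δ = 33.72°  ✓
  (2,7): δ = 62.88°  ✓
  (3,4): δ = 116.86°  ·
  (3,5): δ = 68.45°  ✓
  (3,6): δ = 34.18°  ✓
  (3,7): δ = 5.02°  ✓
  (4,5): δ = 131.58°  ·
  (4,6): δ = 97.32°  ·
  (4,7): δ = 68.15°  ✓
  (5,6): δ = 145.74°  ·
  (5,7): δ = 116.57°  ·
  (6,7): δ = 150.83°  ·
antipodal pairs: 13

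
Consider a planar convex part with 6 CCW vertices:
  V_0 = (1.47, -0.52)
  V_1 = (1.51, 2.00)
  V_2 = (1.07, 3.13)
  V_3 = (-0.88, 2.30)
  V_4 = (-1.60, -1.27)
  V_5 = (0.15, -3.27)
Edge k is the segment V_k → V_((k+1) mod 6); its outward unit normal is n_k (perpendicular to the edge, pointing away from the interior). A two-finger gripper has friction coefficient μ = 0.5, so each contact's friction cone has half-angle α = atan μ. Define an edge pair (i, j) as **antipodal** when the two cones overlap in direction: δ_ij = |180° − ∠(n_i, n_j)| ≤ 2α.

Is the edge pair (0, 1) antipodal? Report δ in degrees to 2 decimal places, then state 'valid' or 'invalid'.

α = atan 0.5 = 26.57°;  2α = 53.13°
edge 0: e_0 = (+0.04, +2.52);  n_0 = (+0.9999, -0.0159)
edge 1: e_1 = (-0.44, +1.13);  n_1 = (+0.9318, +0.3628)
∠(n_0, n_1) = 22.18°
δ = |180° − 22.18°| = 157.82°
157.82° > 2α = 53.13°  →  invalid

δ = 157.82°, invalid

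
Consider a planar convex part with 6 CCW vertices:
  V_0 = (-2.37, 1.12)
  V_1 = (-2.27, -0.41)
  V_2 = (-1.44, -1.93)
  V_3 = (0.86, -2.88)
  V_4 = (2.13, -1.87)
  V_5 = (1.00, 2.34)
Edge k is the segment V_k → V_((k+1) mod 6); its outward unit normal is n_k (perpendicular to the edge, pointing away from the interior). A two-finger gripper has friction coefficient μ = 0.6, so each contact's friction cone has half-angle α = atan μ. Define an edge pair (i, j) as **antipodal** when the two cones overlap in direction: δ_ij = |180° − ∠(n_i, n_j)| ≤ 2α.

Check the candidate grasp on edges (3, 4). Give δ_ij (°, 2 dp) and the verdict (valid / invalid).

δ = 113.47°, invalid

α = atan 0.6 = 30.96°;  2α = 61.93°
edge 3: e_3 = (+1.27, +1.01);  n_3 = (+0.6224, -0.7827)
edge 4: e_4 = (-1.13, +4.21);  n_4 = (+0.9658, +0.2592)
∠(n_3, n_4) = 66.53°
δ = |180° − 66.53°| = 113.47°
113.47° > 2α = 61.93°  →  invalid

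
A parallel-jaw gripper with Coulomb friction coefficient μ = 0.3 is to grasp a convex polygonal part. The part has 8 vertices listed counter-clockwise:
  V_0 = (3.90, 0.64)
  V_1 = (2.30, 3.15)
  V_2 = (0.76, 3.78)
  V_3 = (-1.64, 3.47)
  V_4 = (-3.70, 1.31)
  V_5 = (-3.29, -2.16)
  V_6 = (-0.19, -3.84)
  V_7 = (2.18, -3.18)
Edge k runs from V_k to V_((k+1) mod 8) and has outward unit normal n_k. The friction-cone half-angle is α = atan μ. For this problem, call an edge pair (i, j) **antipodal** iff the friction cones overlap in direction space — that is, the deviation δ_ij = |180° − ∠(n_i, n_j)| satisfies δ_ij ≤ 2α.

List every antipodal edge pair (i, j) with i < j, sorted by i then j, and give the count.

count = 7; pairs: (0,4), (0,5), (1,5), (2,6), (3,6), (3,7), (4,7)

α = atan 0.3 = 16.70°;  2α = 33.40°
n_0 = (+0.8432, +0.5375)
n_1 = (+0.3786, +0.9255)
n_2 = (-0.1281, +0.9918)
n_3 = (-0.7237, +0.6902)
n_4 = (-0.9931, -0.1173)
n_5 = (-0.4765, -0.8792)
n_6 = (+0.2683, -0.9633)
n_7 = (+0.9118, -0.4106)
  (0,1): δ = 144.76°  ·
  (0,2): δ = 115.16°  ·
  (0,3): δ = 76.16°  ·
  (0,4): δ = 25.78°  ✓
  (0,5): δ = 29.03°  ✓
  (0,6): δ = 73.05°  ·
  (0,7): δ = 123.24°  ·
  (1,2): δ = 150.39°  ·
  (1,3): δ = 111.39°  ·
  (1,4): δ = 61.01°  ·
  (1,5): δ = 6.21°  ✓
  (1,6): δ = 37.81°  ·
  (1,7): δ = 88.01°  ·
  (2,3): δ = 141.00°  ·
  (2,4): δ = 90.62°  ·
  (2,5): δ = 35.81°  ·
  (2,6): δ = 8.20°  ✓
  (2,7): δ = 58.40°  ·
  (3,4): δ = 129.62°  ·
  (3,5): δ = 74.81°  ·
  (3,6): δ = 30.80°  ✓
  (3,7): δ = 19.40°  ✓
  (4,5): δ = 125.19°  ·
  (4,6): δ = 81.18°  ·
  (4,7): δ = 30.98°  ✓
  (5,6): δ = 135.98°  ·
  (5,7): δ = 85.79°  ·
  (6,7): δ = 129.80°  ·
antipodal pairs: 7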